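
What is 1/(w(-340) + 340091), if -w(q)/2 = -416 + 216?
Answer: 1/340491 ≈ 2.9369e-6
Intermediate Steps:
w(q) = 400 (w(q) = -2*(-416 + 216) = -2*(-200) = 400)
1/(w(-340) + 340091) = 1/(400 + 340091) = 1/340491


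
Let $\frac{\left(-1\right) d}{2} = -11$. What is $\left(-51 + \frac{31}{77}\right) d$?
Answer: $- \frac{7792}{7} \approx -1113.1$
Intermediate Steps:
$d = 22$ ($d = \left(-2\right) \left(-11\right) = 22$)
$\left(-51 + \frac{31}{77}\right) d = \left(-51 + \frac{31}{77}\right) 22 = \left(- \frac{3896}{77}\right) 22 = - \frac{7792}{7}$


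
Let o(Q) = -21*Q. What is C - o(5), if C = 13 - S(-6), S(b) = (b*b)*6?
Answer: -98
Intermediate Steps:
S(b) = 6*b² (S(b) = b²*6 = 6*b²)
C = -203 (C = 13 - 6*(-6)² = 13 - 6*36 = 13 - 1*216 = 13 - 216 = -203)
C - o(5) = -203 - (-21)*5 = -203 - 1*(-105) = -203 + 105 = -98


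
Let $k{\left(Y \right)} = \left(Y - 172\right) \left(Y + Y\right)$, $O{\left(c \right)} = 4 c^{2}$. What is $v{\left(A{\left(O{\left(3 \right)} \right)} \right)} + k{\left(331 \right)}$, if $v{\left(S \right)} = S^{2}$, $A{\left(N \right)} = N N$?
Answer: $1784874$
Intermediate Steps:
$k{\left(Y \right)} = 2 Y \left(-172 + Y\right)$ ($k{\left(Y \right)} = \left(-172 + Y\right) 2 Y = 2 Y \left(-172 + Y\right)$)
$A{\left(N \right)} = N^{2}$
$v{\left(A{\left(O{\left(3 \right)} \right)} \right)} + k{\left(331 \right)} = \left(\left(4 \cdot 3^{2}\right)^{2}\right)^{2} + 2 \cdot 331 \left(-172 + 331\right) = \left(\left(4 \cdot 9\right)^{2}\right)^{2} + 2 \cdot 331 \cdot 159 = \left(36^{2}\right)^{2} + 105258 = 1296^{2} + 105258 = 1679616 + 105258 = 1784874$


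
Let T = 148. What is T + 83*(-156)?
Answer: -12800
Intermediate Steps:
T + 83*(-156) = 148 + 83*(-156) = 148 - 12948 = -12800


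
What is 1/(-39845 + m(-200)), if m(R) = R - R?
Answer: -1/39845 ≈ -2.5097e-5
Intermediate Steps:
m(R) = 0
1/(-39845 + m(-200)) = 1/(-39845 + 0) = 1/(-39845) = -1/39845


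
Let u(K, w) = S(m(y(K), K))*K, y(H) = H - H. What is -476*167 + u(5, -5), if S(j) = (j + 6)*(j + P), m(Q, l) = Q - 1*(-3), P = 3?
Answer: -79222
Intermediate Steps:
y(H) = 0
m(Q, l) = 3 + Q (m(Q, l) = Q + 3 = 3 + Q)
S(j) = (3 + j)*(6 + j) (S(j) = (j + 6)*(j + 3) = (6 + j)*(3 + j) = (3 + j)*(6 + j))
u(K, w) = 54*K (u(K, w) = (18 + (3 + 0)² + 9*(3 + 0))*K = (18 + 3² + 9*3)*K = (18 + 9 + 27)*K = 54*K)
-476*167 + u(5, -5) = -476*167 + 54*5 = -79492 + 270 = -79222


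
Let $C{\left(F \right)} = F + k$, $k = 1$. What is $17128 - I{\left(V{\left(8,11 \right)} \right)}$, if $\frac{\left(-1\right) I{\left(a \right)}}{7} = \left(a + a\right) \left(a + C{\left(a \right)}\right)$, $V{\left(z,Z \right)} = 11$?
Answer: $20670$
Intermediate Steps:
$C{\left(F \right)} = 1 + F$ ($C{\left(F \right)} = F + 1 = 1 + F$)
$I{\left(a \right)} = - 14 a \left(1 + 2 a\right)$ ($I{\left(a \right)} = - 7 \left(a + a\right) \left(a + \left(1 + a\right)\right) = - 7 \cdot 2 a \left(1 + 2 a\right) = - 14 a \left(1 + 2 a\right)$)
$17128 - I{\left(V{\left(8,11 \right)} \right)} = 17128 - \left(-14\right) 11 \left(1 + 2 \cdot 11\right) = 17128 - \left(-14\right) 11 \left(1 + 22\right) = 17128 - \left(-14\right) 11 \cdot 23 = 17128 - -3542 = 17128 + 3542 = 20670$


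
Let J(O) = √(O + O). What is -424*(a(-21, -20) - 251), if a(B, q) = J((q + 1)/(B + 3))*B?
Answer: 106424 + 2968*√19 ≈ 1.1936e+5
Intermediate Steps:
J(O) = √2*√O (J(O) = √(2*O) = √2*√O)
a(B, q) = B*√2*√((1 + q)/(3 + B)) (a(B, q) = (√2*√((q + 1)/(B + 3)))*B = (√2*√((1 + q)/(3 + B)))*B = B*√2*√((1 + q)/(3 + B)))
-424*(a(-21, -20) - 251) = -424*(-21*√2*√((1 - 20)/(3 - 21)) - 251) = -424*(-21*√2*√(-19/(-18)) - 251) = -424*(-21*√2*√(-1/18*(-19)) - 251) = -424*(-21*√2*√(19/18) - 251) = -424*(-21*√2*√38/6 - 251) = -424*(-7*√19 - 251) = -424*(-251 - 7*√19) = 106424 + 2968*√19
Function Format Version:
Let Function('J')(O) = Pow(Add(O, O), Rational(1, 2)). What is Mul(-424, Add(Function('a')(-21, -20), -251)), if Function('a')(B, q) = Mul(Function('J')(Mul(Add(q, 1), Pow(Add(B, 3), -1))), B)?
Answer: Add(106424, Mul(2968, Pow(19, Rational(1, 2)))) ≈ 1.1936e+5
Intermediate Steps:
Function('J')(O) = Mul(Pow(2, Rational(1, 2)), Pow(O, Rational(1, 2))) (Function('J')(O) = Pow(Mul(2, O), Rational(1, 2)) = Mul(Pow(2, Rational(1, 2)), Pow(O, Rational(1, 2))))
Function('a')(B, q) = Mul(B, Pow(2, Rational(1, 2)), Pow(Mul(Pow(Add(3, B), -1), Add(1, q)), Rational(1, 2))) (Function('a')(B, q) = Mul(Mul(Pow(2, Rational(1, 2)), Pow(Mul(Add(q, 1), Pow(Add(B, 3), -1)), Rational(1, 2))), B) = Mul(Mul(Pow(2, Rational(1, 2)), Pow(Mul(Add(1, q), Pow(Add(3, B), -1)), Rational(1, 2))), B) = Mul(Mul(Pow(2, Rational(1, 2)), Pow(Mul(Pow(Add(3, B), -1), Add(1, q)), Rational(1, 2))), B) = Mul(B, Pow(2, Rational(1, 2)), Pow(Mul(Pow(Add(3, B), -1), Add(1, q)), Rational(1, 2))))
Mul(-424, Add(Function('a')(-21, -20), -251)) = Mul(-424, Add(Mul(-21, Pow(2, Rational(1, 2)), Pow(Mul(Pow(Add(3, -21), -1), Add(1, -20)), Rational(1, 2))), -251)) = Mul(-424, Add(Mul(-21, Pow(2, Rational(1, 2)), Pow(Mul(Pow(-18, -1), -19), Rational(1, 2))), -251)) = Mul(-424, Add(Mul(-21, Pow(2, Rational(1, 2)), Pow(Mul(Rational(-1, 18), -19), Rational(1, 2))), -251)) = Mul(-424, Add(Mul(-21, Pow(2, Rational(1, 2)), Pow(Rational(19, 18), Rational(1, 2))), -251)) = Mul(-424, Add(Mul(-21, Pow(2, Rational(1, 2)), Mul(Rational(1, 6), Pow(38, Rational(1, 2)))), -251)) = Mul(-424, Add(Mul(-7, Pow(19, Rational(1, 2))), -251)) = Mul(-424, Add(-251, Mul(-7, Pow(19, Rational(1, 2))))) = Add(106424, Mul(2968, Pow(19, Rational(1, 2))))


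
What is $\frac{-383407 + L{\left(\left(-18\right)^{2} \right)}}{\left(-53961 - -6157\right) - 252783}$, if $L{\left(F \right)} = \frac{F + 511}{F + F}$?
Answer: $\frac{248446901}{194780376} \approx 1.2755$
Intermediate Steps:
$L{\left(F \right)} = \frac{511 + F}{2 F}$
$\frac{-383407 + L{\left(\left(-18\right)^{2} \right)}}{\left(-53961 - -6157\right) - 252783} = \frac{-383407 + \frac{511 + \left(-18\right)^{2}}{2 \left(-18\right)^{2}}}{\left(-53961 - -6157\right) - 252783} = \frac{-383407 + \frac{511 + 324}{2 \cdot 324}}{\left(-53961 + 6157\right) - 252783} = \frac{-383407 + \frac{1}{2} \cdot \frac{1}{324} \cdot 835}{-47804 - 252783} = \frac{-383407 + \frac{835}{648}}{-300587} = \left(- \frac{248446901}{648}\right) \left(- \frac{1}{300587}\right) = \frac{248446901}{194780376}$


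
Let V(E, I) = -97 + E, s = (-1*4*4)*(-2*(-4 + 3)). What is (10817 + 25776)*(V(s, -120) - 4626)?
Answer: -173999715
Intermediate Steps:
s = -32 (s = (-4*4)*(-2*(-1)) = -16*2 = -32)
(10817 + 25776)*(V(s, -120) - 4626) = (10817 + 25776)*((-97 - 32) - 4626) = 36593*(-129 - 4626) = 36593*(-4755) = -173999715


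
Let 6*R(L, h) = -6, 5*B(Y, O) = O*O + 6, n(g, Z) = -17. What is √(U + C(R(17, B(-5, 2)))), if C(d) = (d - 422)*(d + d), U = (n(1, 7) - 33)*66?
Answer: I*√2454 ≈ 49.538*I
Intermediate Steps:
B(Y, O) = 6/5 + O²/5 (B(Y, O) = (O*O + 6)/5 = (O² + 6)/5 = (6 + O²)/5 = 6/5 + O²/5)
R(L, h) = -1 (R(L, h) = (⅙)*(-6) = -1)
U = -3300 (U = (-17 - 33)*66 = -50*66 = -3300)
C(d) = 2*d*(-422 + d) (C(d) = (-422 + d)*(2*d) = 2*d*(-422 + d))
√(U + C(R(17, B(-5, 2)))) = √(-3300 + 2*(-1)*(-422 - 1)) = √(-3300 + 2*(-1)*(-423)) = √(-3300 + 846) = √(-2454) = I*√2454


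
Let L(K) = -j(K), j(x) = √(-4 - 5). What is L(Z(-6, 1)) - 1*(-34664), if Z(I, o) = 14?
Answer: 34664 - 3*I ≈ 34664.0 - 3.0*I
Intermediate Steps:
j(x) = 3*I (j(x) = √(-9) = 3*I)
L(K) = -3*I
L(Z(-6, 1)) - 1*(-34664) = -3*I - 1*(-34664) = -3*I + 34664 = 34664 - 3*I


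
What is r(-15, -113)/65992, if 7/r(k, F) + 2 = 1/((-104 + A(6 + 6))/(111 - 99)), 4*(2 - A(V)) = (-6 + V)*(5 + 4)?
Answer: -539/10690704 ≈ -5.0418e-5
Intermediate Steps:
A(V) = 31/2 - 9*V/4 (A(V) = 2 - (-6 + V)*(5 + 4)/4 = 2 - (-6 + V)*9/4 = 2 - (-54 + 9*V)/4 = 2 + (27/2 - 9*V/4) = 31/2 - 9*V/4)
r(k, F) = -539/162 (r(k, F) = 7/(-2 + 1/((-104 + (31/2 - 9*(6 + 6)/4))/(111 - 99))) = 7/(-2 + 1/((-104 + (31/2 - 9/4*12))/12)) = 7/(-2 + 1/((-104 + (31/2 - 27))*(1/12))) = 7/(-2 + 1/((-104 - 23/2)*(1/12))) = 7/(-2 + 1/(-231/2*1/12)) = 7/(-2 + 1/(-77/8)) = 7/(-2 - 8/77) = 7/(-162/77) = 7*(-77/162) = -539/162)
r(-15, -113)/65992 = -539/162/65992 = -539/162*1/65992 = -539/10690704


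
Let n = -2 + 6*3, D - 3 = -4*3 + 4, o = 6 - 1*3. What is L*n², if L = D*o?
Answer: -3840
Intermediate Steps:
o = 3 (o = 6 - 3 = 3)
D = -5 (D = 3 + (-4*3 + 4) = 3 + (-12 + 4) = 3 - 8 = -5)
n = 16 (n = -2 + 18 = 16)
L = -15 (L = -5*3 = -15)
L*n² = -15*16² = -15*256 = -3840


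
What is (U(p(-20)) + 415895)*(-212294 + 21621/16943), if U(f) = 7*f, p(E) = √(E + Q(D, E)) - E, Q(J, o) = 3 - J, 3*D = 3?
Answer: -1496426148982735/16943 - 75534388041*I*√2/16943 ≈ -8.8321e+10 - 6.3048e+6*I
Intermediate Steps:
D = 1 (D = (⅓)*3 = 1)
p(E) = √(2 + E) - E (p(E) = √(E + (3 - 1*1)) - E = √(E + (3 - 1)) - E = √(E + 2) - E = √(2 + E) - E)
(U(p(-20)) + 415895)*(-212294 + 21621/16943) = (7*(√(2 - 20) - 1*(-20)) + 415895)*(-212294 + 21621/16943) = (7*(√(-18) + 20) + 415895)*(-212294 + 21621*(1/16943)) = (7*(3*I*√2 + 20) + 415895)*(-212294 + 21621/16943) = (7*(20 + 3*I*√2) + 415895)*(-3596875621/16943) = ((140 + 21*I*√2) + 415895)*(-3596875621/16943) = (416035 + 21*I*√2)*(-3596875621/16943) = -1496426148982735/16943 - 75534388041*I*√2/16943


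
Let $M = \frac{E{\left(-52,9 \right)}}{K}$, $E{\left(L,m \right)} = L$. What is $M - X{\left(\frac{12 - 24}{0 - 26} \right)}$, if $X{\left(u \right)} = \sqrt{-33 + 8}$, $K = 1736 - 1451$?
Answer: $- \frac{52}{285} - 5 i \approx -0.18246 - 5.0 i$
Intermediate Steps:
$K = 285$
$X{\left(u \right)} = 5 i$ ($X{\left(u \right)} = \sqrt{-25} = 5 i$)
$M = - \frac{52}{285} \approx -0.18246$
$M - X{\left(\frac{12 - 24}{0 - 26} \right)} = - \frac{52}{285} - 5 i$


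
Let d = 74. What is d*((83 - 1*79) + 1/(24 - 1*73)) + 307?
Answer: 29473/49 ≈ 601.49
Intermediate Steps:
d*((83 - 1*79) + 1/(24 - 1*73)) + 307 = 74*((83 - 1*79) + 1/(24 - 1*73)) + 307 = 74*((83 - 79) + 1/(24 - 73)) + 307 = 74*(4 + 1/(-49)) + 307 = 74*(4 - 1/49) + 307 = 74*(195/49) + 307 = 14430/49 + 307 = 29473/49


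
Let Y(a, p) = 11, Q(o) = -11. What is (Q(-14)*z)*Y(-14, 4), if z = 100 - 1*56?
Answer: -5324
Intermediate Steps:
z = 44 (z = 100 - 56 = 44)
(Q(-14)*z)*Y(-14, 4) = -11*44*11 = -484*11 = -5324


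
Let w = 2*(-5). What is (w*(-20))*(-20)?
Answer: -4000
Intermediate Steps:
w = -10
(w*(-20))*(-20) = -10*(-20)*(-20) = 200*(-20) = -4000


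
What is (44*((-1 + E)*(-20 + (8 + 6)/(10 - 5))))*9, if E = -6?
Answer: 238392/5 ≈ 47678.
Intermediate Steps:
(44*((-1 + E)*(-20 + (8 + 6)/(10 - 5))))*9 = (44*((-1 - 6)*(-20 + (8 + 6)/(10 - 5))))*9 = (44*(-7*(-20 + 14/5)))*9 = (44*(-7*(-86/5)))*9 = (44*(602/5))*9 = (26488/5)*9 = 238392/5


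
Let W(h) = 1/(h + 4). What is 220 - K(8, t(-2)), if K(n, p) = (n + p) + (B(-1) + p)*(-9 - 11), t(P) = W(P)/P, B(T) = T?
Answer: 749/4 ≈ 187.25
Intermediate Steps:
W(h) = 1/(4 + h)
t(P) = 1/(P*(4 + P)) (t(P) = 1/((4 + P)*P) = 1/(P*(4 + P)))
K(n, p) = 20 + n - 19*p (K(n, p) = (n + p) + (-1 + p)*(-9 - 11) = (n + p) + (-1 + p)*(-20) = (n + p) + (20 - 20*p) = 20 + n - 19*p)
220 - K(8, t(-2)) = 220 - (20 + 8 - 19/((-2)*(4 - 2))) = 220 - (20 + 8 - (-19)/(2*2)) = 220 - (20 + 8 - 19*(-¼)) = 220 - (20 + 8 + 19/4) = 220 - 1*131/4 = 220 - 131/4 = 749/4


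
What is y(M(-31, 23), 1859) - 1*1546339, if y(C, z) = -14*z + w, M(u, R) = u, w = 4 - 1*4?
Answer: -1572365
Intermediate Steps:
w = 0 (w = 4 - 4 = 0)
y(C, z) = -14*z (y(C, z) = -14*z + 0 = -14*z)
y(M(-31, 23), 1859) - 1*1546339 = -14*1859 - 1*1546339 = -26026 - 1546339 = -1572365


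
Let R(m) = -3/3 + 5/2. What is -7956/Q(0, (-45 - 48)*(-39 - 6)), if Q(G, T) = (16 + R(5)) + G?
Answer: -15912/35 ≈ -454.63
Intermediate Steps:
R(m) = 3/2 (R(m) = -3*⅓ + 5*(½) = -1 + 5/2 = 3/2)
Q(G, T) = 35/2 + G (Q(G, T) = (16 + 3/2) + G = 35/2 + G)
-7956/Q(0, (-45 - 48)*(-39 - 6)) = -7956/(35/2 + 0) = -7956/35/2 = -7956*2/35 = -15912/35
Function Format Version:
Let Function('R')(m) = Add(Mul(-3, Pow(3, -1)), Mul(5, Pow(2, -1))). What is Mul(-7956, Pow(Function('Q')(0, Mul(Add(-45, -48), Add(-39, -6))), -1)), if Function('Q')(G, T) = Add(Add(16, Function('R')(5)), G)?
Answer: Rational(-15912, 35) ≈ -454.63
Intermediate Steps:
Function('R')(m) = Rational(3, 2) (Function('R')(m) = Add(Mul(-3, Rational(1, 3)), Mul(5, Rational(1, 2))) = Add(-1, Rational(5, 2)) = Rational(3, 2))
Function('Q')(G, T) = Add(Rational(35, 2), G) (Function('Q')(G, T) = Add(Add(16, Rational(3, 2)), G) = Add(Rational(35, 2), G))
Mul(-7956, Pow(Function('Q')(0, Mul(Add(-45, -48), Add(-39, -6))), -1)) = Mul(-7956, Pow(Add(Rational(35, 2), 0), -1)) = Mul(-7956, Pow(Rational(35, 2), -1)) = Mul(-7956, Rational(2, 35)) = Rational(-15912, 35)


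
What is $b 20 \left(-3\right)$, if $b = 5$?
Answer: $-300$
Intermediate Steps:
$b 20 \left(-3\right) = 5 \cdot 20 \left(-3\right) = 100 \left(-3\right) = -300$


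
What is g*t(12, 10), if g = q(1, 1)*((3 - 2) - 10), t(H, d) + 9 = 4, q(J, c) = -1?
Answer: -45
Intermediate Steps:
t(H, d) = -5 (t(H, d) = -9 + 4 = -5)
g = 9 (g = -((3 - 2) - 10) = -(1 - 10) = -1*(-9) = 9)
g*t(12, 10) = 9*(-5) = -45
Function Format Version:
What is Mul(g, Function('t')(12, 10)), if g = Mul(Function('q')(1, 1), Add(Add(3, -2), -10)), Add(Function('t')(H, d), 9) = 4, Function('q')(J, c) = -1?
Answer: -45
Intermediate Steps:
Function('t')(H, d) = -5 (Function('t')(H, d) = Add(-9, 4) = -5)
g = 9 (g = Mul(-1, Add(Add(3, -2), -10)) = Mul(-1, Add(1, -10)) = Mul(-1, -9) = 9)
Mul(g, Function('t')(12, 10)) = Mul(9, -5) = -45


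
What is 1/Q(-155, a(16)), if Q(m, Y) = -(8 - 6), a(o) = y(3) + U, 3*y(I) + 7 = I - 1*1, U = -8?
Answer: -½ ≈ -0.50000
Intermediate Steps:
y(I) = -8/3 + I/3 (y(I) = -7/3 + (I - 1*1)/3 = -7/3 + (I - 1)/3 = -7/3 + (-1 + I)/3 = -7/3 + (-⅓ + I/3) = -8/3 + I/3)
a(o) = -29/3 (a(o) = (-8/3 + (⅓)*3) - 8 = (-8/3 + 1) - 8 = -5/3 - 8 = -29/3)
Q(m, Y) = -2 (Q(m, Y) = -1*2 = -2)
1/Q(-155, a(16)) = 1/(-2) = -½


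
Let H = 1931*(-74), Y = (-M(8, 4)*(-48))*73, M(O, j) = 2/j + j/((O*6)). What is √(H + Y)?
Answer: 15*I*√626 ≈ 375.3*I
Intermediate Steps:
M(O, j) = 2/j + j/(6*O) (M(O, j) = 2/j + j/((6*O)) = 2/j + j*(1/(6*O)) = 2/j + j/(6*O))
Y = 2044 (Y = (-(2/4 + (⅙)*4/8)*(-48))*73 = (-(2*(¼) + (⅙)*4*(⅛))*(-48))*73 = (-(½ + 1/12)*(-48))*73 = (-1*7/12*(-48))*73 = -7/12*(-48)*73 = 28*73 = 2044)
H = -142894
√(H + Y) = √(-142894 + 2044) = √(-140850) = 15*I*√626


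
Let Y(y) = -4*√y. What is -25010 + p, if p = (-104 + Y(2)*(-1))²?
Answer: -14162 - 832*√2 ≈ -15339.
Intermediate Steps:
p = (-104 + 4*√2)² (p = (-104 - 4*√2*(-1))² = (-104 + 4*√2)² ≈ 9671.4)
-25010 + p = -25010 + (10848 - 832*√2) = -14162 - 832*√2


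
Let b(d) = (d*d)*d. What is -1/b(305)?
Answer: -1/28372625 ≈ -3.5245e-8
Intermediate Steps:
b(d) = d³ (b(d) = d²*d = d³)
-1/b(305) = -1/(305³) = -1/28372625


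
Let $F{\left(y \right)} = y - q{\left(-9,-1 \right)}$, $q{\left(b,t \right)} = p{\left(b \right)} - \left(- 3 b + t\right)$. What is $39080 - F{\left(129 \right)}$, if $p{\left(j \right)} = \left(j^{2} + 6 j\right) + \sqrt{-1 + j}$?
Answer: $38952 + i \sqrt{10} \approx 38952.0 + 3.1623 i$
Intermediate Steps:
$p{\left(j \right)} = j^{2} + \sqrt{-1 + j} + 6 j$
$q{\left(b,t \right)} = b^{2} + \sqrt{-1 + b} - t + 9 b$ ($q{\left(b,t \right)} = \left(b^{2} + \sqrt{-1 + b} + 6 b\right) - \left(- 3 b + t\right) = \left(b^{2} + \sqrt{-1 + b} + 6 b\right) - \left(t - 3 b\right) = \left(b^{2} + \sqrt{-1 + b} + 6 b\right) + \left(- t + 3 b\right) = b^{2} + \sqrt{-1 + b} - t + 9 b$)
$F{\left(y \right)} = -1 + y - i \sqrt{10}$ ($F{\left(y \right)} = y - \left(\left(-9\right)^{2} + \sqrt{-1 - 9} - -1 + 9 \left(-9\right)\right) = y - \left(81 + \sqrt{-10} + 1 - 81\right) = y - \left(81 + i \sqrt{10} + 1 - 81\right) = y - \left(1 + i \sqrt{10}\right) = -1 + y - i \sqrt{10}$)
$39080 - F{\left(129 \right)} = 39080 - \left(-1 + 129 - i \sqrt{10}\right) = 39080 - \left(128 - i \sqrt{10}\right) = 38952 + i \sqrt{10}$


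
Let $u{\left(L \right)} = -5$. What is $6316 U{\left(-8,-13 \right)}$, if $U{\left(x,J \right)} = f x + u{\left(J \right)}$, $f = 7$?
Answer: $-385276$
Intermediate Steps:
$U{\left(x,J \right)} = -5 + 7 x$ ($U{\left(x,J \right)} = 7 x - 5 = -5 + 7 x$)
$6316 U{\left(-8,-13 \right)} = 6316 \left(-5 + 7 \left(-8\right)\right) = 6316 \left(-5 - 56\right) = 6316 \left(-61\right) = -385276$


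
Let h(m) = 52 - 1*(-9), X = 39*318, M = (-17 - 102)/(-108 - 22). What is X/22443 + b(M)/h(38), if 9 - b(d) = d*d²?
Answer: 689341416521/1002581177000 ≈ 0.68757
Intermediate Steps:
M = 119/130 (M = -119/(-130) = -119*(-1/130) = 119/130 ≈ 0.91538)
X = 12402
b(d) = 9 - d³ (b(d) = 9 - d*d² = 9 - d³)
h(m) = 61 (h(m) = 52 + 9 = 61)
X/22443 + b(M)/h(38) = 12402/22443 + (9 - (119/130)³)/61 = 12402*(1/22443) + (9 - 1*1685159/2197000)*(1/61) = 4134/7481 + (9 - 1685159/2197000)*(1/61) = 4134/7481 + (18087841/2197000)*(1/61) = 4134/7481 + 18087841/134017000 = 689341416521/1002581177000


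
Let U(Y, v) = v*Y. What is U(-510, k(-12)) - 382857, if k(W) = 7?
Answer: -386427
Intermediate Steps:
U(Y, v) = Y*v
U(-510, k(-12)) - 382857 = -510*7 - 382857 = -3570 - 382857 = -386427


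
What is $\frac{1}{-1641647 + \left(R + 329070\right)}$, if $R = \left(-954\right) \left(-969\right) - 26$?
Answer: $- \frac{1}{388177} \approx -2.5761 \cdot 10^{-6}$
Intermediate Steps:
$R = 924400$ ($R = 924426 - 26 = 924400$)
$\frac{1}{-1641647 + \left(R + 329070\right)} = \frac{1}{-1641647 + \left(924400 + 329070\right)} = \frac{1}{-1641647 + 1253470} = \frac{1}{-388177} = - \frac{1}{388177}$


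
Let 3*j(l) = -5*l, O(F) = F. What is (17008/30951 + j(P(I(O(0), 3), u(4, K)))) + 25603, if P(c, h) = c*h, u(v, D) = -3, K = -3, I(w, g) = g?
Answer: 792919726/30951 ≈ 25619.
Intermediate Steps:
j(l) = -5*l/3 (j(l) = (-5*l)/3 = -5*l/3)
(17008/30951 + j(P(I(O(0), 3), u(4, K)))) + 25603 = (17008/30951 - 5*(-3)) + 25603 = (17008*(1/30951) - 5/3*(-9)) + 25603 = (17008/30951 + 15) + 25603 = 481273/30951 + 25603 = 792919726/30951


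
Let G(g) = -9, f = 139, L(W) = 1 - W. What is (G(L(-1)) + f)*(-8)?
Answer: -1040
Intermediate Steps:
(G(L(-1)) + f)*(-8) = (-9 + 139)*(-8) = 130*(-8) = -1040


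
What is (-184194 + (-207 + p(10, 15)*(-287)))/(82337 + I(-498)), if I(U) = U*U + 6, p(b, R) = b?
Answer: -187271/330347 ≈ -0.56689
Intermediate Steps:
I(U) = 6 + U² (I(U) = U² + 6 = 6 + U²)
(-184194 + (-207 + p(10, 15)*(-287)))/(82337 + I(-498)) = (-184194 + (-207 + 10*(-287)))/(82337 + (6 + (-498)²)) = (-184194 + (-207 - 2870))/(82337 + (6 + 248004)) = (-184194 - 3077)/(82337 + 248010) = -187271/330347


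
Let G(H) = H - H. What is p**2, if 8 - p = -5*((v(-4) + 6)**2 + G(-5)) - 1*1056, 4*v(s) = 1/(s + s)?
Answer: 1617833907481/1048576 ≈ 1.5429e+6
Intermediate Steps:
G(H) = 0
v(s) = 1/(8*s) (v(s) = 1/(4*(s + s)) = 1/(4*((2*s))) = (1/(2*s))/4 = 1/(8*s))
p = 1271941/1024 (p = 8 - (-5*(((1/8)/(-4) + 6)**2 + 0) - 1*1056) = 8 - (-5*(((1/8)*(-1/4) + 6)**2 + 0) - 1056) = 8 - (-5*((-1/32 + 6)**2 + 0) - 1056) = 8 - (-5*((191/32)**2 + 0) - 1056) = 8 - (-5*(36481/1024 + 0) - 1056) = 8 - (-5*36481/1024 - 1056) = 8 - (-182405/1024 - 1056) = 8 - 1*(-1263749/1024) = 8 + 1263749/1024 = 1271941/1024 ≈ 1242.1)
p**2 = (1271941/1024)**2 = 1617833907481/1048576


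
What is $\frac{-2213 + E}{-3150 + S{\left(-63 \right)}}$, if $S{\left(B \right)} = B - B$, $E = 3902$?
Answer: $- \frac{563}{1050} \approx -0.53619$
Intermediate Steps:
$S{\left(B \right)} = 0$
$\frac{-2213 + E}{-3150 + S{\left(-63 \right)}} = \frac{-2213 + 3902}{-3150 + 0} = \frac{1689}{-3150} = 1689 \left(- \frac{1}{3150}\right) = - \frac{563}{1050}$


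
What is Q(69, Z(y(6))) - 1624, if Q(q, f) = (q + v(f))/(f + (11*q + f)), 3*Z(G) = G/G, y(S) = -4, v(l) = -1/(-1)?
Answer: -3700886/2279 ≈ -1623.9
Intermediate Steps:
v(l) = 1 (v(l) = -1*(-1) = 1)
Z(G) = ⅓ (Z(G) = (G/G)/3 = (⅓)*1 = ⅓)
Q(q, f) = (1 + q)/(2*f + 11*q) (Q(q, f) = (q + 1)/(f + (11*q + f)) = (1 + q)/(f + (f + 11*q)) = (1 + q)/(2*f + 11*q))
Q(69, Z(y(6))) - 1624 = (1 + 69)/(2*(⅓) + 11*69) - 1624 = 70/(⅔ + 759) - 1624 = 70/(2279/3) - 1624 = (3/2279)*70 - 1624 = 210/2279 - 1624 = -3700886/2279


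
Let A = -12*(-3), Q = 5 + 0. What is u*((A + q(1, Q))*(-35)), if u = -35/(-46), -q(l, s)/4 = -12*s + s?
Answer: -156800/23 ≈ -6817.4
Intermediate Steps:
Q = 5
q(l, s) = 44*s (q(l, s) = -4*(-12*s + s) = -(-44)*s = 44*s)
u = 35/46 (u = -35*(-1/46) = 35/46 ≈ 0.76087)
A = 36
u*((A + q(1, Q))*(-35)) = 35*((36 + 44*5)*(-35))/46 = 35*((36 + 220)*(-35))/46 = 35*(256*(-35))/46 = (35/46)*(-8960) = -156800/23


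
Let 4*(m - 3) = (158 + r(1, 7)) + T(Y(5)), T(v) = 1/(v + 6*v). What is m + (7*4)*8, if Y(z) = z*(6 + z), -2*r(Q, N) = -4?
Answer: 411181/1540 ≈ 267.00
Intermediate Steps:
r(Q, N) = 2 (r(Q, N) = -½*(-4) = 2)
T(v) = 1/(7*v)
m = 66221/1540 (m = 3 + ((158 + 2) + 1/(7*((5*(6 + 5)))))/4 = 3 + (160 + 1/(7*((5*11))))/4 = 3 + (160 + (⅐)/55)/4 = 3 + (160 + (⅐)*(1/55))/4 = 3 + (160 + 1/385)/4 = 3 + (¼)*(61601/385) = 3 + 61601/1540 = 66221/1540 ≈ 43.001)
m + (7*4)*8 = 66221/1540 + (7*4)*8 = 66221/1540 + 28*8 = 66221/1540 + 224 = 411181/1540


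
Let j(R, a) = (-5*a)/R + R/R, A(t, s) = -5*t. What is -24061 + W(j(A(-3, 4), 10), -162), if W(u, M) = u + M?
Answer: -72676/3 ≈ -24225.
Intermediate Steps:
j(R, a) = 1 - 5*a/R (j(R, a) = -5*a/R + 1 = 1 - 5*a/R)
W(u, M) = M + u
-24061 + W(j(A(-3, 4), 10), -162) = -24061 + (-162 + (-5*(-3) - 5*10)/((-5*(-3)))) = -24061 + (-162 + (15 - 50)/15) = -24061 + (-162 + (1/15)*(-35)) = -24061 + (-162 - 7/3) = -24061 - 493/3 = -72676/3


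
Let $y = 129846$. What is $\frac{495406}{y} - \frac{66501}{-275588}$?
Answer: $\frac{3820074673}{941684196} \approx 4.0566$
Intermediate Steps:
$\frac{495406}{y} - \frac{66501}{-275588} = \frac{495406}{129846} - \frac{66501}{-275588} = 495406 \cdot \frac{1}{129846} - - \frac{66501}{275588} = \frac{13037}{3417} + \frac{66501}{275588} = \frac{3820074673}{941684196}$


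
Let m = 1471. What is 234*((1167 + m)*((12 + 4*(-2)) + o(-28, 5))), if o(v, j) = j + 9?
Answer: 11111256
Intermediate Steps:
o(v, j) = 9 + j
234*((1167 + m)*((12 + 4*(-2)) + o(-28, 5))) = 234*((1167 + 1471)*((12 + 4*(-2)) + (9 + 5))) = 234*(2638*((12 - 8) + 14)) = 234*(2638*(4 + 14)) = 234*(2638*18) = 234*47484 = 11111256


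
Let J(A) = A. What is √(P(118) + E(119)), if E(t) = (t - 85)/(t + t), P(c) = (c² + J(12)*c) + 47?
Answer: √753970/7 ≈ 124.04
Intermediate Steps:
P(c) = 47 + c² + 12*c (P(c) = (c² + 12*c) + 47 = 47 + c² + 12*c)
E(t) = (-85 + t)/(2*t) (E(t) = (-85 + t)/((2*t)) = (-85 + t)*(1/(2*t)) = (-85 + t)/(2*t))
√(P(118) + E(119)) = √((47 + 118² + 12*118) + (½)*(-85 + 119)/119) = √((47 + 13924 + 1416) + (½)*(1/119)*34) = √(15387 + ⅐) = √(107710/7) = √753970/7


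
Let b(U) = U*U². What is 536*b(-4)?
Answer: -34304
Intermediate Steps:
b(U) = U³
536*b(-4) = 536*(-4)³ = 536*(-64) = -34304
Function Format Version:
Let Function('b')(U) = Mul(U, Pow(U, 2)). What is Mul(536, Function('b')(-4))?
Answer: -34304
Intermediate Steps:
Function('b')(U) = Pow(U, 3)
Mul(536, Function('b')(-4)) = Mul(536, Pow(-4, 3)) = Mul(536, -64) = -34304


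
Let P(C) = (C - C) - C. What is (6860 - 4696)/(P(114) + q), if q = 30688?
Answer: 1082/15287 ≈ 0.070779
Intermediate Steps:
P(C) = -C (P(C) = 0 - C = -C)
(6860 - 4696)/(P(114) + q) = (6860 - 4696)/(-1*114 + 30688) = 2164/(-114 + 30688) = 2164/30574 = 2164*(1/30574) = 1082/15287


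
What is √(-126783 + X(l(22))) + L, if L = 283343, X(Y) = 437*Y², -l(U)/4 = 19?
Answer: 283343 + √2397329 ≈ 2.8489e+5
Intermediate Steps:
l(U) = -76 (l(U) = -4*19 = -76)
√(-126783 + X(l(22))) + L = √(-126783 + 437*(-76)²) + 283343 = √(-126783 + 437*5776) + 283343 = √(-126783 + 2524112) + 283343 = √2397329 + 283343 = 283343 + √2397329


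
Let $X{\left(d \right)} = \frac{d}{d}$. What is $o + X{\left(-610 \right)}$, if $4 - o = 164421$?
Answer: $-164416$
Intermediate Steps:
$o = -164417$ ($o = 4 - 164421 = -164417$)
$X{\left(d \right)} = 1$
$o + X{\left(-610 \right)} = -164417 + 1 = -164416$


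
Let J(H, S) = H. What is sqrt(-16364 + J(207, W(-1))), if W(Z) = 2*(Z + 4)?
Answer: I*sqrt(16157) ≈ 127.11*I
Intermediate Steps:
W(Z) = 8 + 2*Z (W(Z) = 2*(4 + Z) = 8 + 2*Z)
sqrt(-16364 + J(207, W(-1))) = sqrt(-16364 + 207) = sqrt(-16157) = I*sqrt(16157)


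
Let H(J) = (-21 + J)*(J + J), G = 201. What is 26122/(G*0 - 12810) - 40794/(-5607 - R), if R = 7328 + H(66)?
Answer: 2951839/24178875 ≈ 0.12208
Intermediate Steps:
H(J) = 2*J*(-21 + J) (H(J) = (-21 + J)*(2*J) = 2*J*(-21 + J))
R = 13268 (R = 7328 + 2*66*(-21 + 66) = 7328 + 2*66*45 = 7328 + 5940 = 13268)
26122/(G*0 - 12810) - 40794/(-5607 - R) = 26122/(201*0 - 12810) - 40794/(-5607 - 1*13268) = 26122/(0 - 12810) - 40794/(-5607 - 13268) = 26122/(-12810) - 40794/(-18875) = 26122*(-1/12810) - 40794*(-1/18875) = -13061/6405 + 40794/18875 = 2951839/24178875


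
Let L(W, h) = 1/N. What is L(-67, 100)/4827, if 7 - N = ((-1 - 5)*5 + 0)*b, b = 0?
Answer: 1/33789 ≈ 2.9595e-5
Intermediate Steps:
N = 7 (N = 7 - ((-1 - 5)*5 + 0)*0 = 7 - (-6*5 + 0)*0 = 7 - (-30 + 0)*0 = 7 - (-30)*0 = 7 - 1*0 = 7 + 0 = 7)
L(W, h) = 1/7
L(-67, 100)/4827 = (1/7)/4827 = (1/7)*(1/4827) = 1/33789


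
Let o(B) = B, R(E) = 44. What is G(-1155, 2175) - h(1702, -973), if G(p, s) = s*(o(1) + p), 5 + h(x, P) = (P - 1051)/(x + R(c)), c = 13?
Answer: -2191180973/873 ≈ -2.5099e+6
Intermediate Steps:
h(x, P) = -5 + (-1051 + P)/(44 + x) (h(x, P) = -5 + (P - 1051)/(x + 44) = -5 + (-1051 + P)/(44 + x))
G(p, s) = s*(1 + p)
G(-1155, 2175) - h(1702, -973) = 2175*(1 - 1155) - (-1271 - 973 - 5*1702)/(44 + 1702) = 2175*(-1154) - (-1271 - 973 - 8510)/1746 = -2509950 - (-10754)/1746 = -2509950 - 1*(-5377/873) = -2509950 + 5377/873 = -2191180973/873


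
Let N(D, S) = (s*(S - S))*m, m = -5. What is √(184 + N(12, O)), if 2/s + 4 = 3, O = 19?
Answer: 2*√46 ≈ 13.565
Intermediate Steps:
s = -2 (s = 2/(-4 + 3) = 2/(-1) = 2*(-1) = -2)
N(D, S) = 0 (N(D, S) = -2*(S - S)*(-5) = -2*0*(-5) = 0*(-5) = 0)
√(184 + N(12, O)) = √(184 + 0) = √184 = 2*√46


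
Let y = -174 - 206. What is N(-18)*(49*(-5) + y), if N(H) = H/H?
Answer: -625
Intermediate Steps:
y = -380
N(H) = 1
N(-18)*(49*(-5) + y) = 1*(49*(-5) - 380) = 1*(-245 - 380) = 1*(-625) = -625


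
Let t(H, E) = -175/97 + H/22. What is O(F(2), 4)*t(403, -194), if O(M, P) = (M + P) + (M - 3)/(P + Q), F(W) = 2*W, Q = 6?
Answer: 2854521/21340 ≈ 133.76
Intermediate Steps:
t(H, E) = -175/97 + H/22 (t(H, E) = -175*1/97 + H*(1/22) = -175/97 + H/22)
O(M, P) = M + P + (-3 + M)/(6 + P) (O(M, P) = (M + P) + (M - 3)/(P + 6) = (M + P) + (-3 + M)/(6 + P) = M + P + (-3 + M)/(6 + P))
O(F(2), 4)*t(403, -194) = ((-3 + 4² + 6*4 + 7*(2*2) + (2*2)*4)/(6 + 4))*(-175/97 + (1/22)*403) = ((-3 + 16 + 24 + 7*4 + 4*4)/10)*(-175/97 + 403/22) = ((-3 + 16 + 24 + 28 + 16)/10)*(35241/2134) = ((⅒)*81)*(35241/2134) = (81/10)*(35241/2134) = 2854521/21340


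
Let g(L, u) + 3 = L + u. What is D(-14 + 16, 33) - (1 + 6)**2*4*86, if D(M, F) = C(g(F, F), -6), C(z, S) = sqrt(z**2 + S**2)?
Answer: -16856 + 3*sqrt(445) ≈ -16793.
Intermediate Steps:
g(L, u) = -3 + L + u (g(L, u) = -3 + (L + u) = -3 + L + u)
C(z, S) = sqrt(S**2 + z**2)
D(M, F) = sqrt(36 + (-3 + 2*F)**2) (D(M, F) = sqrt((-6)**2 + (-3 + F + F)**2) = sqrt(36 + (-3 + 2*F)**2))
D(-14 + 16, 33) - (1 + 6)**2*4*86 = sqrt(36 + (-3 + 2*33)**2) - (1 + 6)**2*4*86 = sqrt(36 + (-3 + 66)**2) - 7**2*4*86 = sqrt(36 + 63**2) - 49*4*86 = sqrt(36 + 3969) - 196*86 = sqrt(4005) - 1*16856 = 3*sqrt(445) - 16856 = -16856 + 3*sqrt(445)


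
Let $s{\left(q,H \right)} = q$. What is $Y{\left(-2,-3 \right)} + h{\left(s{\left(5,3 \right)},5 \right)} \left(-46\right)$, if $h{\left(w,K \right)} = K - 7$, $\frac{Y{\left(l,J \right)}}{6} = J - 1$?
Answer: $68$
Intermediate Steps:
$Y{\left(l,J \right)} = -6 + 6 J$ ($Y{\left(l,J \right)} = 6 \left(J - 1\right) = 6 \left(-1 + J\right) = -6 + 6 J$)
$h{\left(w,K \right)} = -7 + K$
$Y{\left(-2,-3 \right)} + h{\left(s{\left(5,3 \right)},5 \right)} \left(-46\right) = \left(-6 + 6 \left(-3\right)\right) + \left(-7 + 5\right) \left(-46\right) = \left(-6 - 18\right) - -92 = -24 + 92 = 68$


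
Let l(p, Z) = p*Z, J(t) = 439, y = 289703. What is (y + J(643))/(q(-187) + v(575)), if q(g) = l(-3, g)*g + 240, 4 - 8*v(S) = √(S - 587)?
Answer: -485890362288/175281219559 + 1160568*I*√3/175281219559 ≈ -2.7721 + 1.1468e-5*I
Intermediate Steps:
v(S) = ½ - √(-587 + S)/8 (v(S) = ½ - √(S - 587)/8 = ½ - √(-587 + S)/8)
l(p, Z) = Z*p
q(g) = 240 - 3*g² (q(g) = (g*(-3))*g + 240 = (-3*g)*g + 240 = -3*g² + 240 = 240 - 3*g²)
(y + J(643))/(q(-187) + v(575)) = (289703 + 439)/((240 - 3*(-187)²) + (½ - √(-587 + 575)/8)) = 290142/((240 - 3*34969) + (½ - I*√3/4)) = 290142/((240 - 104907) + (½ - I*√3/4)) = 290142/(-104667 + (½ - I*√3/4)) = 290142/(-209333/2 - I*√3/4)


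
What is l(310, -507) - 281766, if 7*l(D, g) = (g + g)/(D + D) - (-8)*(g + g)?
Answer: -613947447/2170 ≈ -2.8293e+5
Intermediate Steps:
l(D, g) = 16*g/7 + g/(7*D) (l(D, g) = ((g + g)/(D + D) - (-8)*(g + g))/7 = ((2*g)/((2*D)) - (-8)*2*g)/7 = ((2*g)*(1/(2*D)) - (-16)*g)/7 = (g/D + 16*g)/7 = (16*g + g/D)/7 = 16*g/7 + g/(7*D))
l(310, -507) - 281766 = (⅐)*(-507)*(1 + 16*310)/310 - 281766 = (⅐)*(-507)*(1/310)*(1 + 4960) - 281766 = (⅐)*(-507)*(1/310)*4961 - 281766 = -2515227/2170 - 281766 = -613947447/2170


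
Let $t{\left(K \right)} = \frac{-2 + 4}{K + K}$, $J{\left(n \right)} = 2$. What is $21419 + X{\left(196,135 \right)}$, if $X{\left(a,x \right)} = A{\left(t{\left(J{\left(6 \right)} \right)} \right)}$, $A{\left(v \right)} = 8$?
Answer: $21427$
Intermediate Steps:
$t{\left(K \right)} = \frac{1}{K}$ ($t{\left(K \right)} = \frac{2}{2 K} = 2 \frac{1}{2 K} = \frac{1}{K}$)
$X{\left(a,x \right)} = 8$
$21419 + X{\left(196,135 \right)} = 21419 + 8 = 21427$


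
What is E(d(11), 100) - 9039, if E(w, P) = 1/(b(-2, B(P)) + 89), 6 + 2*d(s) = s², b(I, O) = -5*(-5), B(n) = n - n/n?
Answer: -1030445/114 ≈ -9039.0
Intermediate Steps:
B(n) = -1 + n (B(n) = n - 1*1 = n - 1 = -1 + n)
b(I, O) = 25
d(s) = -3 + s²/2
E(w, P) = 1/114 (E(w, P) = 1/(25 + 89) = 1/114)
E(d(11), 100) - 9039 = 1/114 - 9039 = -1030445/114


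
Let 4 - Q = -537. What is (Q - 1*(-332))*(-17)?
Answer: -14841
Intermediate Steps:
Q = 541 (Q = 4 - 1*(-537) = 4 + 537 = 541)
(Q - 1*(-332))*(-17) = (541 - 1*(-332))*(-17) = (541 + 332)*(-17) = 873*(-17) = -14841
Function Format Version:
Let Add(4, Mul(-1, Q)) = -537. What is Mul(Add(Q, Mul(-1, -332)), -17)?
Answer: -14841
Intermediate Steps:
Q = 541 (Q = Add(4, Mul(-1, -537)) = Add(4, 537) = 541)
Mul(Add(Q, Mul(-1, -332)), -17) = Mul(Add(541, Mul(-1, -332)), -17) = Mul(Add(541, 332), -17) = Mul(873, -17) = -14841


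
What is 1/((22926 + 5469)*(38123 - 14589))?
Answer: 1/668247930 ≈ 1.4965e-9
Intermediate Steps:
1/((22926 + 5469)*(38123 - 14589)) = 1/(28395*23534) = 1/668247930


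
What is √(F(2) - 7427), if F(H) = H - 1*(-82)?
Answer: I*√7343 ≈ 85.691*I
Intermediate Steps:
F(H) = 82 + H (F(H) = H + 82 = 82 + H)
√(F(2) - 7427) = √((82 + 2) - 7427) = √(84 - 7427) = √(-7343) = I*√7343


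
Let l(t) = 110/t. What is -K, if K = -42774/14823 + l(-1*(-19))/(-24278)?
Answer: 53913953/18681921 ≈ 2.8859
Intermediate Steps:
K = -53913953/18681921 (K = -42774/14823 + (110/((-1*(-19))))/(-24278) = -42774*1/14823 + (110/19)*(-1/24278) = -14258/4941 + (110*(1/19))*(-1/24278) = -14258/4941 + (110/19)*(-1/24278) = -14258/4941 - 55/230641 = -53913953/18681921 ≈ -2.8859)
-K = -1*(-53913953/18681921) = 53913953/18681921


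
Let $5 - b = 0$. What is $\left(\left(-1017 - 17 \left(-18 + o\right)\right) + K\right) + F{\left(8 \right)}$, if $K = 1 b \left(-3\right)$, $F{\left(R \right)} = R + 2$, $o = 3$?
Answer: $-767$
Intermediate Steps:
$F{\left(R \right)} = 2 + R$
$b = 5$ ($b = 5 - 0 = 5 + 0 = 5$)
$K = -15$ ($K = 1 \cdot 5 \left(-3\right) = 5 \left(-3\right) = -15$)
$\left(\left(-1017 - 17 \left(-18 + o\right)\right) + K\right) + F{\left(8 \right)} = \left(\left(-1017 - 17 \left(-18 + 3\right)\right) - 15\right) + \left(2 + 8\right) = \left(\left(-1017 - -255\right) - 15\right) + 10 = \left(\left(-1017 + 255\right) - 15\right) + 10 = \left(-762 - 15\right) + 10 = -777 + 10 = -767$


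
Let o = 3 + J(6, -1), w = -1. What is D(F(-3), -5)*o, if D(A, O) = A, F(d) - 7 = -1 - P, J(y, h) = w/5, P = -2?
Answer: 112/5 ≈ 22.400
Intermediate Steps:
J(y, h) = -1/5
F(d) = 8 (F(d) = 7 + (-1 - 1*(-2)) = 7 + (-1 + 2) = 7 + 1 = 8)
o = 14/5 (o = 3 - 1/5 = 14/5 ≈ 2.8000)
D(F(-3), -5)*o = 8*(14/5) = 112/5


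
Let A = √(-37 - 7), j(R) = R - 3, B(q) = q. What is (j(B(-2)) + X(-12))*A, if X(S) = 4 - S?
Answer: 22*I*√11 ≈ 72.966*I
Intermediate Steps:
j(R) = -3 + R
A = 2*I*√11 (A = √(-44) = 2*I*√11 ≈ 6.6332*I)
(j(B(-2)) + X(-12))*A = ((-3 - 2) + (4 - 1*(-12)))*(2*I*√11) = (-5 + (4 + 12))*(2*I*√11) = (-5 + 16)*(2*I*√11) = 11*(2*I*√11) = 22*I*√11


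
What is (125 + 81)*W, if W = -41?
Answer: -8446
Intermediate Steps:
(125 + 81)*W = (125 + 81)*(-41) = 206*(-41) = -8446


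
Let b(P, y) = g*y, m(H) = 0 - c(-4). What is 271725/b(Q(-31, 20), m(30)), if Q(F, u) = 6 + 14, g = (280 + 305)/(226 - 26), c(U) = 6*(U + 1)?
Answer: 1811500/351 ≈ 5161.0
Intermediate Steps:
c(U) = 6 + 6*U (c(U) = 6*(1 + U) = 6 + 6*U)
g = 117/40 (g = 585/200 = 585*(1/200) = 117/40 ≈ 2.9250)
Q(F, u) = 20
m(H) = 18 (m(H) = 0 - (6 + 6*(-4)) = 0 - (6 - 24) = 0 - 1*(-18) = 0 + 18 = 18)
b(P, y) = 117*y/40
271725/b(Q(-31, 20), m(30)) = 271725/(((117/40)*18)) = 271725/(1053/20) = 271725*(20/1053) = 1811500/351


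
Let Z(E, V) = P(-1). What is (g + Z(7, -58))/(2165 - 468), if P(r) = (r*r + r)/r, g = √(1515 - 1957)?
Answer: I*√442/1697 ≈ 0.012389*I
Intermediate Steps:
g = I*√442 (g = √(-442) = I*√442 ≈ 21.024*I)
P(r) = (r + r²)/r (P(r) = (r² + r)/r = (r + r²)/r)
Z(E, V) = 0 (Z(E, V) = 1 - 1 = 0)
(g + Z(7, -58))/(2165 - 468) = (I*√442 + 0)/(2165 - 468) = (I*√442)/1697 = (I*√442)*(1/1697) = I*√442/1697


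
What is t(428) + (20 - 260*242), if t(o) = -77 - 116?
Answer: -63093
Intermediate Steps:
t(o) = -193
t(428) + (20 - 260*242) = -193 + (20 - 260*242) = -193 + (20 - 62920) = -193 - 62900 = -63093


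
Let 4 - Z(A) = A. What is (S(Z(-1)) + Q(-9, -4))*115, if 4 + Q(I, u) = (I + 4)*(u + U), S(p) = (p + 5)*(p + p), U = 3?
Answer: 11615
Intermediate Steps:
Z(A) = 4 - A
S(p) = 2*p*(5 + p) (S(p) = (5 + p)*(2*p) = 2*p*(5 + p))
Q(I, u) = -4 + (3 + u)*(4 + I) (Q(I, u) = -4 + (I + 4)*(u + 3) = -4 + (4 + I)*(3 + u) = -4 + (3 + u)*(4 + I))
(S(Z(-1)) + Q(-9, -4))*115 = (2*(4 - 1*(-1))*(5 + (4 - 1*(-1))) + (8 + 3*(-9) + 4*(-4) - 9*(-4)))*115 = (2*(4 + 1)*(5 + (4 + 1)) + (8 - 27 - 16 + 36))*115 = (2*5*(5 + 5) + 1)*115 = (2*5*10 + 1)*115 = (100 + 1)*115 = 101*115 = 11615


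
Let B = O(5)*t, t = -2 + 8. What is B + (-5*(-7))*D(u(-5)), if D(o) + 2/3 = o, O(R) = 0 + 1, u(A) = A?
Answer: -577/3 ≈ -192.33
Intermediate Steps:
O(R) = 1
D(o) = -2/3 + o
t = 6
B = 6 (B = 1*6 = 6)
B + (-5*(-7))*D(u(-5)) = 6 + (-5*(-7))*(-2/3 - 5) = 6 + 35*(-17/3) = 6 - 595/3 = -577/3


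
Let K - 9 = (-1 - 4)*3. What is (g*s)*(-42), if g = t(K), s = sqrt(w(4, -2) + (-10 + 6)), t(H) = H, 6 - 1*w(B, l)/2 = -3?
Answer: 252*sqrt(14) ≈ 942.90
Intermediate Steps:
w(B, l) = 18 (w(B, l) = 12 - 2*(-3) = 12 + 6 = 18)
K = -6 (K = 9 + (-1 - 4)*3 = 9 - 5*3 = 9 - 15 = -6)
s = sqrt(14) (s = sqrt(18 + (-10 + 6)) = sqrt(18 - 4) = sqrt(14) ≈ 3.7417)
g = -6
(g*s)*(-42) = -6*sqrt(14)*(-42) = 252*sqrt(14)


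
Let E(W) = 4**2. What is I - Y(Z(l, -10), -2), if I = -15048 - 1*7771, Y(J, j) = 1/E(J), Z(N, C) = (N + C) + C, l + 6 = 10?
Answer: -365105/16 ≈ -22819.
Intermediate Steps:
l = 4 (l = -6 + 10 = 4)
Z(N, C) = N + 2*C (Z(N, C) = (C + N) + C = N + 2*C)
E(W) = 16
Y(J, j) = 1/16
I = -22819 (I = -15048 - 7771 = -22819)
I - Y(Z(l, -10), -2) = -22819 - 1*1/16 = -22819 - 1/16 = -365105/16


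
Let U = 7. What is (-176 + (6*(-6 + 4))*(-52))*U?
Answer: 3136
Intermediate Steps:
(-176 + (6*(-6 + 4))*(-52))*U = (-176 + (6*(-6 + 4))*(-52))*7 = (-176 + (6*(-2))*(-52))*7 = (-176 - 12*(-52))*7 = (-176 + 624)*7 = 448*7 = 3136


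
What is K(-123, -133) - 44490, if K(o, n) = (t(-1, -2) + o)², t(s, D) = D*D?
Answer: -30329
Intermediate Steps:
t(s, D) = D²
K(o, n) = (4 + o)² (K(o, n) = ((-2)² + o)² = (4 + o)²)
K(-123, -133) - 44490 = (4 - 123)² - 44490 = (-119)² - 44490 = 14161 - 44490 = -30329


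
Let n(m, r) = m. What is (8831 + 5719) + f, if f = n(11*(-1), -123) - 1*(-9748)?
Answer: 24287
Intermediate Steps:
f = 9737 (f = 11*(-1) - 1*(-9748) = -11 + 9748 = 9737)
(8831 + 5719) + f = (8831 + 5719) + 9737 = 14550 + 9737 = 24287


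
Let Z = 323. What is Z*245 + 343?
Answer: 79478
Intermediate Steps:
Z*245 + 343 = 323*245 + 343 = 79135 + 343 = 79478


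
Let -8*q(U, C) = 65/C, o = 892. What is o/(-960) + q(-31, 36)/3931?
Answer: -5260003/5660640 ≈ -0.92922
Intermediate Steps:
q(U, C) = -65/(8*C)
o/(-960) + q(-31, 36)/3931 = 892/(-960) - 65/8/36/3931 = 892*(-1/960) - 65/8*1/36*(1/3931) = -223/240 - 65/288*1/3931 = -223/240 - 65/1132128 = -5260003/5660640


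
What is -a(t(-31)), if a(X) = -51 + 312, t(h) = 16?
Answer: -261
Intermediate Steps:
a(X) = 261
-a(t(-31)) = -1*261 = -261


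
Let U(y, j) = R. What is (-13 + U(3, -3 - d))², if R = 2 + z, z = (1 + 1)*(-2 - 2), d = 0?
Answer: 361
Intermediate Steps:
z = -8 (z = 2*(-4) = -8)
R = -6 (R = 2 - 8 = -6)
U(y, j) = -6
(-13 + U(3, -3 - d))² = (-13 - 6)² = (-19)² = 361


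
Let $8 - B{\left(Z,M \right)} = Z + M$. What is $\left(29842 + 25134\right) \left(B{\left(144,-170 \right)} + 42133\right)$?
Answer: $2318172992$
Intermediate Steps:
$B{\left(Z,M \right)} = 8 - M - Z$ ($B{\left(Z,M \right)} = 8 - \left(Z + M\right) = 8 - \left(M + Z\right) = 8 - M - Z$)
$\left(29842 + 25134\right) \left(B{\left(144,-170 \right)} + 42133\right) = \left(29842 + 25134\right) \left(\left(8 - -170 - 144\right) + 42133\right) = 54976 \left(\left(8 + 170 - 144\right) + 42133\right) = 54976 \left(34 + 42133\right) = 54976 \cdot 42167 = 2318172992$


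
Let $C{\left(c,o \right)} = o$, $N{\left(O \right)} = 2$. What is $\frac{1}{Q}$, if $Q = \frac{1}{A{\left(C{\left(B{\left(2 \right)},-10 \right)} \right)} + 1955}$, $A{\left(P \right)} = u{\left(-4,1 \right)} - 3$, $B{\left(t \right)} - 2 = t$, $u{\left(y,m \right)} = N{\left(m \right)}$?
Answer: $1954$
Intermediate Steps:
$u{\left(y,m \right)} = 2$
$B{\left(t \right)} = 2 + t$
$A{\left(P \right)} = -1$ ($A{\left(P \right)} = 2 - 3 = -1$)
$Q = \frac{1}{1954}$ ($Q = \frac{1}{-1 + 1955} = \frac{1}{1954} \approx 0.00051177$)
$\frac{1}{Q} = \frac{1}{\frac{1}{1954}} = 1954$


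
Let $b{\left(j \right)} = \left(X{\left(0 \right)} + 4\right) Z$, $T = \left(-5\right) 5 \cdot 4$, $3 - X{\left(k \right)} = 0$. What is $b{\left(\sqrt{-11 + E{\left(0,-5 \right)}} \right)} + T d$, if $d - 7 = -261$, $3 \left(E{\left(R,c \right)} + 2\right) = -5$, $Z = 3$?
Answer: $25421$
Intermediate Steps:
$E{\left(R,c \right)} = - \frac{11}{3}$ ($E{\left(R,c \right)} = -2 + \frac{1}{3} \left(-5\right) = -2 - \frac{5}{3} = - \frac{11}{3}$)
$X{\left(k \right)} = 3$ ($X{\left(k \right)} = 3 - 0 = 3 + 0 = 3$)
$d = -254$ ($d = 7 - 261 = -254$)
$T = -100$ ($T = \left(-25\right) 4 = -100$)
$b{\left(j \right)} = 21$ ($b{\left(j \right)} = \left(3 + 4\right) 3 = 7 \cdot 3 = 21$)
$b{\left(\sqrt{-11 + E{\left(0,-5 \right)}} \right)} + T d = 21 - -25400 = 21 + 25400 = 25421$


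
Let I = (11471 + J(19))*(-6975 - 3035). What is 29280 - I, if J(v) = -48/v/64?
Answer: 4364436605/38 ≈ 1.1485e+8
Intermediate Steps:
J(v) = -3/(4*v) (J(v) = -48/v*(1/64) = -3/(4*v))
I = -4363323965/38 (I = (11471 - ¾/19)*(-6975 - 3035) = (11471 - ¾*1/19)*(-10010) = (11471 - 3/76)*(-10010) = (871793/76)*(-10010) = -4363323965/38 ≈ -1.1482e+8)
29280 - I = 29280 - 1*(-4363323965/38) = 29280 + 4363323965/38 = 4364436605/38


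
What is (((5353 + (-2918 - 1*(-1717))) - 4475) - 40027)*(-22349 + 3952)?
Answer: 742318950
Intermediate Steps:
(((5353 + (-2918 - 1*(-1717))) - 4475) - 40027)*(-22349 + 3952) = (((5353 + (-2918 + 1717)) - 4475) - 40027)*(-18397) = (((5353 - 1201) - 4475) - 40027)*(-18397) = ((4152 - 4475) - 40027)*(-18397) = (-323 - 40027)*(-18397) = -40350*(-18397) = 742318950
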